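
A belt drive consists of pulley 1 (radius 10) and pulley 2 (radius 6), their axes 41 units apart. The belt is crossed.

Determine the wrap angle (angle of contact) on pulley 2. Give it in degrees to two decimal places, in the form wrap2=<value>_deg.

crossed belt: β = asin((r1+r2)/C) = asin(16/41) = 22.9697°
wrap1 = wrap2 = π + 2β = 225.9394°

wrap2=225.94_deg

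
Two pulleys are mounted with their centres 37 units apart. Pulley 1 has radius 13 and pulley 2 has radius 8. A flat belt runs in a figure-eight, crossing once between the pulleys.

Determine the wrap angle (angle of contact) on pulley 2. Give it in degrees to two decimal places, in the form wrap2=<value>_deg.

wrap2=249.16_deg

crossed belt: β = asin((r1+r2)/C) = asin(21/37) = 34.5808°
wrap1 = wrap2 = π + 2β = 249.1616°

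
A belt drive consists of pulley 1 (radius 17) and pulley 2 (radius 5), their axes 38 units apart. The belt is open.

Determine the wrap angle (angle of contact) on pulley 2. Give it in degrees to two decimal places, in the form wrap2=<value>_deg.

open belt: β = asin((r2−r1)/C) = asin(-12/38) = -18.4085°
wrap1 = π − 2β = 216.8170°
wrap2 = π + 2β = 143.1830°

wrap2=143.18_deg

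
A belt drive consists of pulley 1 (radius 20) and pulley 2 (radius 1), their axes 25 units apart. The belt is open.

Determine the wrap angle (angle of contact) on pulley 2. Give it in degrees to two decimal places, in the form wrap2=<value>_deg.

wrap2=81.07_deg

open belt: β = asin((r2−r1)/C) = asin(-19/25) = -49.4642°
wrap1 = π − 2β = 278.9284°
wrap2 = π + 2β = 81.0716°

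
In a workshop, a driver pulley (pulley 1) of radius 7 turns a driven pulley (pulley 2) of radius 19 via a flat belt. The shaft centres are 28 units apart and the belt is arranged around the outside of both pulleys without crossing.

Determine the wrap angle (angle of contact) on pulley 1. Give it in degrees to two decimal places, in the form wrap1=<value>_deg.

open belt: β = asin((r2−r1)/C) = asin(12/28) = 25.3769°
wrap1 = π − 2β = 129.2461°
wrap2 = π + 2β = 230.7539°

wrap1=129.25_deg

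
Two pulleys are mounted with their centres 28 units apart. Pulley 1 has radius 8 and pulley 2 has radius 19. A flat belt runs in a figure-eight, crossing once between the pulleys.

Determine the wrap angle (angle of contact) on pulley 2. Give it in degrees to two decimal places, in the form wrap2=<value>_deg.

wrap2=329.28_deg

crossed belt: β = asin((r1+r2)/C) = asin(27/28) = 74.6411°
wrap1 = wrap2 = π + 2β = 329.2822°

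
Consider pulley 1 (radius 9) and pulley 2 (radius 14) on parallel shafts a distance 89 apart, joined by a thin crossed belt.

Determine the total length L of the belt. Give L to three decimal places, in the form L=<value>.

L=256.234

crossed belt: β = asin((r1+r2)/C) = asin(23/89) = 14.9767°
wrap1 = wrap2 = π + 2β = 209.9535°
tangent length = C·cosβ = 85.9767
L = (r1+r2)·wrap + 2·C·cosβ = 23·3.6644 + 2·85.9767 = 256.2342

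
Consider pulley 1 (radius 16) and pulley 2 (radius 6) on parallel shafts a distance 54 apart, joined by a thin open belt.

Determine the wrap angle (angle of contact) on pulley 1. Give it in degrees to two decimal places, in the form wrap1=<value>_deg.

open belt: β = asin((r2−r1)/C) = asin(-10/54) = -10.6719°
wrap1 = π − 2β = 201.3439°
wrap2 = π + 2β = 158.6561°

wrap1=201.34_deg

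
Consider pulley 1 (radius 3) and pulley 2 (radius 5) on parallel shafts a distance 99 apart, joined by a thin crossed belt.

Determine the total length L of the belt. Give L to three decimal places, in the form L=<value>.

L=223.780

crossed belt: β = asin((r1+r2)/C) = asin(8/99) = 4.6350°
wrap1 = wrap2 = π + 2β = 189.2700°
tangent length = C·cosβ = 98.6762
L = (r1+r2)·wrap + 2·C·cosβ = 8·3.3034 + 2·98.6762 = 223.7796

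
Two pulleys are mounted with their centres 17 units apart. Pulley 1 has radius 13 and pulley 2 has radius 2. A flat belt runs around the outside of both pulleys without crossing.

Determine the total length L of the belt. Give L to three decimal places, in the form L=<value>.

L=88.529

open belt: β = asin((r2−r1)/C) = asin(-11/17) = -40.3202°
wrap1 = π − 2β = 260.6404°
wrap2 = π + 2β = 99.3596°
tangent length = C·cosβ = 12.9615
L = r1·wrap1 + r2·wrap2 + 2·C·cosβ = 13·4.5490 + 2·1.7342 + 2·12.9615 = 88.5287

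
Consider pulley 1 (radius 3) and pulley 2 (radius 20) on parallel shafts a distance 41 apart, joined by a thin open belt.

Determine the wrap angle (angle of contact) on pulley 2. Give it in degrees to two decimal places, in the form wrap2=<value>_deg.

wrap2=228.99_deg

open belt: β = asin((r2−r1)/C) = asin(17/41) = 24.4963°
wrap1 = π − 2β = 131.0074°
wrap2 = π + 2β = 228.9926°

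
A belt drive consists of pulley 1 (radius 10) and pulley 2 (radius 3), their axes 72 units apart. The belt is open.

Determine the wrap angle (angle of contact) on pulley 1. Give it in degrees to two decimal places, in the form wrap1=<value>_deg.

open belt: β = asin((r2−r1)/C) = asin(-7/72) = -5.5792°
wrap1 = π − 2β = 191.1585°
wrap2 = π + 2β = 168.8415°

wrap1=191.16_deg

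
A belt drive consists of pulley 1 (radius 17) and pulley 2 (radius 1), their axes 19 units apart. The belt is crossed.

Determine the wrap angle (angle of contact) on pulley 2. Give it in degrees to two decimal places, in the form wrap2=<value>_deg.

wrap2=322.66_deg

crossed belt: β = asin((r1+r2)/C) = asin(18/19) = 71.3283°
wrap1 = wrap2 = π + 2β = 322.6566°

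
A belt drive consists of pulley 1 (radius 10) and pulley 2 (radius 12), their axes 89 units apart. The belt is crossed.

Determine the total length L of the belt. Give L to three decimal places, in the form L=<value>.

L=252.581

crossed belt: β = asin((r1+r2)/C) = asin(22/89) = 14.3114°
wrap1 = wrap2 = π + 2β = 208.6227°
tangent length = C·cosβ = 86.2380
L = (r1+r2)·wrap + 2·C·cosβ = 22·3.6412 + 2·86.2380 = 252.5815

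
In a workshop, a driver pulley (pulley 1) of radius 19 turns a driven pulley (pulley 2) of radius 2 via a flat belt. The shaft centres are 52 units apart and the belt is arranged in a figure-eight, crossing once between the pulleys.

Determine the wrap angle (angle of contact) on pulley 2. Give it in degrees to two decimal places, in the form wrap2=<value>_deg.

crossed belt: β = asin((r1+r2)/C) = asin(21/52) = 23.8188°
wrap1 = wrap2 = π + 2β = 227.6377°

wrap2=227.64_deg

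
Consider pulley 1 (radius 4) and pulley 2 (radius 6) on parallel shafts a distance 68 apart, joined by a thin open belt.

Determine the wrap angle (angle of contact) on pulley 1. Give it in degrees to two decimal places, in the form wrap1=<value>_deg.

open belt: β = asin((r2−r1)/C) = asin(2/68) = 1.6854°
wrap1 = π − 2β = 176.6292°
wrap2 = π + 2β = 183.3708°

wrap1=176.63_deg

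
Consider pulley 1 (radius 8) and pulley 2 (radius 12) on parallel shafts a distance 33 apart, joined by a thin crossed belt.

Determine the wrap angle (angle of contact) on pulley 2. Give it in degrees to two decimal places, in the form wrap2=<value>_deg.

crossed belt: β = asin((r1+r2)/C) = asin(20/33) = 37.3052°
wrap1 = wrap2 = π + 2β = 254.6104°

wrap2=254.61_deg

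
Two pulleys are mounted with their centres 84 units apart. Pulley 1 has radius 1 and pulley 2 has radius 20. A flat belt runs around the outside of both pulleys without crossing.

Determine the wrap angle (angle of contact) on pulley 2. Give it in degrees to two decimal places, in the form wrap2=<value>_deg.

wrap2=206.15_deg

open belt: β = asin((r2−r1)/C) = asin(19/84) = 13.0729°
wrap1 = π − 2β = 153.8542°
wrap2 = π + 2β = 206.1458°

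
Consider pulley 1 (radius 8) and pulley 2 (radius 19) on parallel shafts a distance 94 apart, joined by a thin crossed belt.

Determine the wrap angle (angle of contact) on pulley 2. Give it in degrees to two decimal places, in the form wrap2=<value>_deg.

wrap2=213.38_deg

crossed belt: β = asin((r1+r2)/C) = asin(27/94) = 16.6924°
wrap1 = wrap2 = π + 2β = 213.3849°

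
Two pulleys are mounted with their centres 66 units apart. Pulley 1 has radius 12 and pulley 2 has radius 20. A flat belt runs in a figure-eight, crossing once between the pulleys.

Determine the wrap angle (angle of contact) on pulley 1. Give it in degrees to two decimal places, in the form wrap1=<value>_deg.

crossed belt: β = asin((r1+r2)/C) = asin(32/66) = 29.0025°
wrap1 = wrap2 = π + 2β = 238.0051°

wrap1=238.01_deg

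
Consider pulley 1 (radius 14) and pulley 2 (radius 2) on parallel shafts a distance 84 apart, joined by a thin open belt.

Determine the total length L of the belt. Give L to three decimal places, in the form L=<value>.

open belt: β = asin((r2−r1)/C) = asin(-12/84) = -8.2132°
wrap1 = π − 2β = 196.4264°
wrap2 = π + 2β = 163.5736°
tangent length = C·cosβ = 83.1384
L = r1·wrap1 + r2·wrap2 + 2·C·cosβ = 14·3.4283 + 2·2.8549 + 2·83.1384 = 219.9827

L=219.983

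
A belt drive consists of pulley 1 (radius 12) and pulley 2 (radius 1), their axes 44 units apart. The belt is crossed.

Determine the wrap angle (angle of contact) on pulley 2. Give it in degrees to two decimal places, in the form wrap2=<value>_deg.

wrap2=214.37_deg

crossed belt: β = asin((r1+r2)/C) = asin(13/44) = 17.1848°
wrap1 = wrap2 = π + 2β = 214.3696°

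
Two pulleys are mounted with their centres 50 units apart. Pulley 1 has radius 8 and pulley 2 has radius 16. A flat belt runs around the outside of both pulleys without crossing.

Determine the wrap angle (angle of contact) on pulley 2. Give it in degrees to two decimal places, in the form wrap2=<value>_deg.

open belt: β = asin((r2−r1)/C) = asin(8/50) = 9.2069°
wrap1 = π − 2β = 161.5862°
wrap2 = π + 2β = 198.4138°

wrap2=198.41_deg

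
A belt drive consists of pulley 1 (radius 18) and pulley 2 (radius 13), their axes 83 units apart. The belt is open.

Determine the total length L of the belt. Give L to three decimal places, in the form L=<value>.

L=263.691

open belt: β = asin((r2−r1)/C) = asin(-5/83) = -3.4536°
wrap1 = π − 2β = 186.9073°
wrap2 = π + 2β = 173.0927°
tangent length = C·cosβ = 82.8493
L = r1·wrap1 + r2·wrap2 + 2·C·cosβ = 18·3.2621 + 13·3.0210 + 2·82.8493 = 263.6907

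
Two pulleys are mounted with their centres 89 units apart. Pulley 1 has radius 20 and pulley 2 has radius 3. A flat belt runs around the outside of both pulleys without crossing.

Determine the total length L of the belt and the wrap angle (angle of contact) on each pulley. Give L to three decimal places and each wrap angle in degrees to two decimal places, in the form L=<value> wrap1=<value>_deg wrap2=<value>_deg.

open belt: β = asin((r2−r1)/C) = asin(-17/89) = -11.0118°
wrap1 = π − 2β = 202.0236°
wrap2 = π + 2β = 157.9764°
tangent length = C·cosβ = 87.3613
L = r1·wrap1 + r2·wrap2 + 2·C·cosβ = 20·3.5260 + 3·2.7572 + 2·87.3613 = 253.5138

L=253.514 wrap1=202.02_deg wrap2=157.98_deg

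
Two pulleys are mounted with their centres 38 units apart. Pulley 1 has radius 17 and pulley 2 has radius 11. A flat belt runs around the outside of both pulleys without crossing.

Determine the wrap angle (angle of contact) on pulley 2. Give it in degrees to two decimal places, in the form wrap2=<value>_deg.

wrap2=161.83_deg

open belt: β = asin((r2−r1)/C) = asin(-6/38) = -9.0847°
wrap1 = π − 2β = 198.1694°
wrap2 = π + 2β = 161.8306°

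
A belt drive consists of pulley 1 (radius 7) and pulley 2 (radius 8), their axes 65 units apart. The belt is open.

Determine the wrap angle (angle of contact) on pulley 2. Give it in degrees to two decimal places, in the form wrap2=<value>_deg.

open belt: β = asin((r2−r1)/C) = asin(1/65) = 0.8815°
wrap1 = π − 2β = 178.2370°
wrap2 = π + 2β = 181.7630°

wrap2=181.76_deg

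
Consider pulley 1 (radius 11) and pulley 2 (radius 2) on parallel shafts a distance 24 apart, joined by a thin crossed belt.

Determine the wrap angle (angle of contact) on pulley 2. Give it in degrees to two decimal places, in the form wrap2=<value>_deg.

wrap2=245.59_deg

crossed belt: β = asin((r1+r2)/C) = asin(13/24) = 32.7972°
wrap1 = wrap2 = π + 2β = 245.5943°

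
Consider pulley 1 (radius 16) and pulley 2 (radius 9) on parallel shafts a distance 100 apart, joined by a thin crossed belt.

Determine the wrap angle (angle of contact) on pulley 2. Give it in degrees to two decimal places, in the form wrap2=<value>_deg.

wrap2=208.96_deg

crossed belt: β = asin((r1+r2)/C) = asin(25/100) = 14.4775°
wrap1 = wrap2 = π + 2β = 208.9550°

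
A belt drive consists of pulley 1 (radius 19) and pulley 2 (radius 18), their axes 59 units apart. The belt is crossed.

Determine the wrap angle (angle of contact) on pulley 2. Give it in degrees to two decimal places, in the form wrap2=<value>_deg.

wrap2=257.68_deg

crossed belt: β = asin((r1+r2)/C) = asin(37/59) = 38.8379°
wrap1 = wrap2 = π + 2β = 257.6757°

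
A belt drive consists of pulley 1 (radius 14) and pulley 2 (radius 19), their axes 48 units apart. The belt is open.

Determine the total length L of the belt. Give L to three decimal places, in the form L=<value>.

open belt: β = asin((r2−r1)/C) = asin(5/48) = 5.9792°
wrap1 = π − 2β = 168.0417°
wrap2 = π + 2β = 191.9583°
tangent length = C·cosβ = 47.7389
L = r1·wrap1 + r2·wrap2 + 2·C·cosβ = 14·2.9329 + 19·3.3503 + 2·47.7389 = 200.1939

L=200.194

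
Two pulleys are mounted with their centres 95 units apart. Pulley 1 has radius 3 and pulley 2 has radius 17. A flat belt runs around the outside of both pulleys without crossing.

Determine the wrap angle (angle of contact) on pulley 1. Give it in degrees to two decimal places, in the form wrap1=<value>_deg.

wrap1=163.05_deg

open belt: β = asin((r2−r1)/C) = asin(14/95) = 8.4745°
wrap1 = π − 2β = 163.0511°
wrap2 = π + 2β = 196.9489°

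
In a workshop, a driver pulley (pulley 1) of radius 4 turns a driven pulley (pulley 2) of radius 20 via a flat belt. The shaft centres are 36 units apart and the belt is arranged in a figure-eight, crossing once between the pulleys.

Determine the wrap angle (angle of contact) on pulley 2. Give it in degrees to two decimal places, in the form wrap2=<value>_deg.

wrap2=263.62_deg

crossed belt: β = asin((r1+r2)/C) = asin(24/36) = 41.8103°
wrap1 = wrap2 = π + 2β = 263.6206°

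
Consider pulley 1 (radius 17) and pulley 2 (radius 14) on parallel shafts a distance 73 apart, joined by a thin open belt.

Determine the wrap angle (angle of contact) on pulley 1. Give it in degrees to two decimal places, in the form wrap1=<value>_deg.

open belt: β = asin((r2−r1)/C) = asin(-3/73) = -2.3553°
wrap1 = π − 2β = 184.7106°
wrap2 = π + 2β = 175.2894°

wrap1=184.71_deg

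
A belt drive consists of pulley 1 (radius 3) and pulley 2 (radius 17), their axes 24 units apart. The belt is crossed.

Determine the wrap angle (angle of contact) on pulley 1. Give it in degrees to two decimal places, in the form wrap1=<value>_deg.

crossed belt: β = asin((r1+r2)/C) = asin(20/24) = 56.4427°
wrap1 = wrap2 = π + 2β = 292.8854°

wrap1=292.89_deg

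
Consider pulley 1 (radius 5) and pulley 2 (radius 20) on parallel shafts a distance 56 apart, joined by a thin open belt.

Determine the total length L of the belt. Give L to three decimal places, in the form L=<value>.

open belt: β = asin((r2−r1)/C) = asin(15/56) = 15.5368°
wrap1 = π − 2β = 148.9264°
wrap2 = π + 2β = 211.0736°
tangent length = C·cosβ = 53.9537
L = r1·wrap1 + r2·wrap2 + 2·C·cosβ = 5·2.5993 + 20·3.6839 + 2·53.9537 = 194.5822

L=194.582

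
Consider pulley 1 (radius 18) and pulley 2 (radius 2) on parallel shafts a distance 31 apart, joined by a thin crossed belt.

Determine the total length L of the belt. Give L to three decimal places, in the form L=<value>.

crossed belt: β = asin((r1+r2)/C) = asin(20/31) = 40.1778°
wrap1 = wrap2 = π + 2β = 260.3555°
tangent length = C·cosβ = 23.6854
L = (r1+r2)·wrap + 2·C·cosβ = 20·4.5441 + 2·23.6854 = 138.2521

L=138.252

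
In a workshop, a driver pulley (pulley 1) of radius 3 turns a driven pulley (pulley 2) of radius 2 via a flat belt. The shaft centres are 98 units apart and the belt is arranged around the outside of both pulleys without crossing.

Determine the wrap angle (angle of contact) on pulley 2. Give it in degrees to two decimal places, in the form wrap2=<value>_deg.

wrap2=178.83_deg

open belt: β = asin((r2−r1)/C) = asin(-1/98) = -0.5847°
wrap1 = π − 2β = 181.1693°
wrap2 = π + 2β = 178.8307°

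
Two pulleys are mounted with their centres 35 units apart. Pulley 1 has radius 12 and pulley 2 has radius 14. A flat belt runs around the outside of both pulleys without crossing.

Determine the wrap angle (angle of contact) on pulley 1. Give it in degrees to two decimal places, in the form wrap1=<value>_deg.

open belt: β = asin((r2−r1)/C) = asin(2/35) = 3.2758°
wrap1 = π − 2β = 173.4483°
wrap2 = π + 2β = 186.5517°

wrap1=173.45_deg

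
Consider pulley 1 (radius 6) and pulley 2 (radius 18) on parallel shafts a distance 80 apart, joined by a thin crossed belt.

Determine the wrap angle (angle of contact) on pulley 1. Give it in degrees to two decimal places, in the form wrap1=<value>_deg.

wrap1=214.92_deg

crossed belt: β = asin((r1+r2)/C) = asin(24/80) = 17.4576°
wrap1 = wrap2 = π + 2β = 214.9152°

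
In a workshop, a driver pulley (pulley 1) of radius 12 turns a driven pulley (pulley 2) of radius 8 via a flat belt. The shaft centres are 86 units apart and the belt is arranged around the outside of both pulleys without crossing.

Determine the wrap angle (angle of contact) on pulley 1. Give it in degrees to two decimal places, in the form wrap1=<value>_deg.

open belt: β = asin((r2−r1)/C) = asin(-4/86) = -2.6659°
wrap1 = π − 2β = 185.3318°
wrap2 = π + 2β = 174.6682°

wrap1=185.33_deg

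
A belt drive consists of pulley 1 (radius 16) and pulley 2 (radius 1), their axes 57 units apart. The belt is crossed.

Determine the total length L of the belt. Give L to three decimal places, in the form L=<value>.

L=172.516

crossed belt: β = asin((r1+r2)/C) = asin(17/57) = 17.3523°
wrap1 = wrap2 = π + 2β = 214.7045°
tangent length = C·cosβ = 54.4059
L = (r1+r2)·wrap + 2·C·cosβ = 17·3.7473 + 2·54.4059 = 172.5159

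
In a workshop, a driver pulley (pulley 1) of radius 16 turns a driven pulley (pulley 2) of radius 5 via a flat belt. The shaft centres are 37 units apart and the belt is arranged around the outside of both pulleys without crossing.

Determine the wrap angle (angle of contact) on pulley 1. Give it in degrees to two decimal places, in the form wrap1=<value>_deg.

open belt: β = asin((r2−r1)/C) = asin(-11/37) = -17.2953°
wrap1 = π − 2β = 214.5907°
wrap2 = π + 2β = 145.4093°

wrap1=214.59_deg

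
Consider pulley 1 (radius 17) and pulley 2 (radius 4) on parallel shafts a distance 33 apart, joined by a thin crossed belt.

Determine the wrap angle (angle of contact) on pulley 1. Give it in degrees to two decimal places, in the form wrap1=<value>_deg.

wrap1=259.04_deg

crossed belt: β = asin((r1+r2)/C) = asin(21/33) = 39.5212°
wrap1 = wrap2 = π + 2β = 259.0424°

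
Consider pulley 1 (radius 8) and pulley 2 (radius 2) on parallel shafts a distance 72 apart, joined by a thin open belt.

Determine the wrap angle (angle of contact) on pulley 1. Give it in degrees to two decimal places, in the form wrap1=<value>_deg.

wrap1=189.56_deg

open belt: β = asin((r2−r1)/C) = asin(-6/72) = -4.7802°
wrap1 = π − 2β = 189.5604°
wrap2 = π + 2β = 170.4396°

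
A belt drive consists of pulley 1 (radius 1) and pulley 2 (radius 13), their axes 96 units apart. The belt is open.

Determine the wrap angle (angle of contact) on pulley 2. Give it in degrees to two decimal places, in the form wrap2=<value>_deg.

wrap2=194.36_deg

open belt: β = asin((r2−r1)/C) = asin(12/96) = 7.1808°
wrap1 = π − 2β = 165.6385°
wrap2 = π + 2β = 194.3615°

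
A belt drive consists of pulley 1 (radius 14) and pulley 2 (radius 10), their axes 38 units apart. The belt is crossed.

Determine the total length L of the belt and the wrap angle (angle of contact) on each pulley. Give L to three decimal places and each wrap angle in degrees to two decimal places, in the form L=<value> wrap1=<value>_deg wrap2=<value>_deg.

L=167.134 wrap1=258.33_deg wrap2=258.33_deg

crossed belt: β = asin((r1+r2)/C) = asin(24/38) = 39.1667°
wrap1 = wrap2 = π + 2β = 258.3334°
tangent length = C·cosβ = 29.4618
L = (r1+r2)·wrap + 2·C·cosβ = 24·4.5088 + 2·29.4618 = 167.1341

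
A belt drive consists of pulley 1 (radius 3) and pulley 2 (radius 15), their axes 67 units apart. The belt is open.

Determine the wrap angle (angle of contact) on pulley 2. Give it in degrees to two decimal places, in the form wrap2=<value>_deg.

open belt: β = asin((r2−r1)/C) = asin(12/67) = 10.3176°
wrap1 = π − 2β = 159.3648°
wrap2 = π + 2β = 200.6352°

wrap2=200.64_deg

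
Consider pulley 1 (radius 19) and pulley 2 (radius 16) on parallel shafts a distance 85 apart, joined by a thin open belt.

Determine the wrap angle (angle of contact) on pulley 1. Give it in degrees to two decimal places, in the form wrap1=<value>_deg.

wrap1=184.05_deg

open belt: β = asin((r2−r1)/C) = asin(-3/85) = -2.0226°
wrap1 = π − 2β = 184.0452°
wrap2 = π + 2β = 175.9548°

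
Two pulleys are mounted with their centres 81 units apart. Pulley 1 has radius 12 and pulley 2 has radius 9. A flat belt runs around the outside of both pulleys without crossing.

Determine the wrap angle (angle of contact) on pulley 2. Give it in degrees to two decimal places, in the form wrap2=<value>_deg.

wrap2=175.75_deg

open belt: β = asin((r2−r1)/C) = asin(-3/81) = -2.1226°
wrap1 = π − 2β = 184.2451°
wrap2 = π + 2β = 175.7549°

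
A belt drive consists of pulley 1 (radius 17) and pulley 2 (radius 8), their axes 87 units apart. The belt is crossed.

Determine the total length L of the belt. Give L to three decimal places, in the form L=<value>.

crossed belt: β = asin((r1+r2)/C) = asin(25/87) = 16.6997°
wrap1 = wrap2 = π + 2β = 213.3995°
tangent length = C·cosβ = 83.3307
L = (r1+r2)·wrap + 2·C·cosβ = 25·3.7245 + 2·83.3307 = 259.7744

L=259.774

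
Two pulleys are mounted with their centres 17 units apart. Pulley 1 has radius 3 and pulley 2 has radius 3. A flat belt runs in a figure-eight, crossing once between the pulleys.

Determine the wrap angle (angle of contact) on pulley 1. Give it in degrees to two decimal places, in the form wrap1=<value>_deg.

crossed belt: β = asin((r1+r2)/C) = asin(6/17) = 20.6673°
wrap1 = wrap2 = π + 2β = 221.3346°

wrap1=221.33_deg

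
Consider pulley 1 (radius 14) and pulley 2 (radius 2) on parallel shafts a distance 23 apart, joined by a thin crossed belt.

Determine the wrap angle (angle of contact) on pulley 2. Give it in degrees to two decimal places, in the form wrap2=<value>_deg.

crossed belt: β = asin((r1+r2)/C) = asin(16/23) = 44.0792°
wrap1 = wrap2 = π + 2β = 268.1584°

wrap2=268.16_deg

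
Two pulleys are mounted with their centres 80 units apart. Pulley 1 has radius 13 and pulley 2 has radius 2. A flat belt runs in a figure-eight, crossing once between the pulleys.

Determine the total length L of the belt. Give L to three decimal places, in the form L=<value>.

L=209.945

crossed belt: β = asin((r1+r2)/C) = asin(15/80) = 10.8069°
wrap1 = wrap2 = π + 2β = 201.6138°
tangent length = C·cosβ = 78.5812
L = (r1+r2)·wrap + 2·C·cosβ = 15·3.5188 + 2·78.5812 = 209.9447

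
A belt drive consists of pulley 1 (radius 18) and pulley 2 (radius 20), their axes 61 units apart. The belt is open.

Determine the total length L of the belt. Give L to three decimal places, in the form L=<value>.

open belt: β = asin((r2−r1)/C) = asin(2/61) = 1.8789°
wrap1 = π − 2β = 176.2422°
wrap2 = π + 2β = 183.7578°
tangent length = C·cosβ = 60.9672
L = r1·wrap1 + r2·wrap2 + 2·C·cosβ = 18·3.0760 + 20·3.2072 + 2·60.9672 = 241.4461

L=241.446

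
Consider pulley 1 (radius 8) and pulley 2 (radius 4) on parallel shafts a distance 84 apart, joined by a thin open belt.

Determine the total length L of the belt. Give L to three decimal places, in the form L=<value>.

L=205.890

open belt: β = asin((r2−r1)/C) = asin(-4/84) = -2.7294°
wrap1 = π − 2β = 185.4588°
wrap2 = π + 2β = 174.5412°
tangent length = C·cosβ = 83.9047
L = r1·wrap1 + r2·wrap2 + 2·C·cosβ = 8·3.2369 + 4·3.0463 + 2·83.9047 = 205.8896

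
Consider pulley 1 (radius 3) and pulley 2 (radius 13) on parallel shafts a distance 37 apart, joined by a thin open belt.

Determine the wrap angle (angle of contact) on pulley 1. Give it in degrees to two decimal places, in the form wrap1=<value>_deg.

open belt: β = asin((r2−r1)/C) = asin(10/37) = 15.6804°
wrap1 = π − 2β = 148.6393°
wrap2 = π + 2β = 211.3607°

wrap1=148.64_deg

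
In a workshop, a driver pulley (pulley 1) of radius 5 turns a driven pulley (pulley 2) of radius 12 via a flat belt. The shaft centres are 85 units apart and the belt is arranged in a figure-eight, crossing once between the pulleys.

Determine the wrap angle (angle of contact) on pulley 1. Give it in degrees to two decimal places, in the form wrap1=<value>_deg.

crossed belt: β = asin((r1+r2)/C) = asin(17/85) = 11.5370°
wrap1 = wrap2 = π + 2β = 203.0739°

wrap1=203.07_deg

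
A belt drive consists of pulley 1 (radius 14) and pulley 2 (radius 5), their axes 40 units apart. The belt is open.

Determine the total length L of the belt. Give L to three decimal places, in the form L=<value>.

open belt: β = asin((r2−r1)/C) = asin(-9/40) = -13.0029°
wrap1 = π − 2β = 206.0058°
wrap2 = π + 2β = 153.9942°
tangent length = C·cosβ = 38.9744
L = r1·wrap1 + r2·wrap2 + 2·C·cosβ = 14·3.5955 + 5·2.6877 + 2·38.9744 = 141.7239

L=141.724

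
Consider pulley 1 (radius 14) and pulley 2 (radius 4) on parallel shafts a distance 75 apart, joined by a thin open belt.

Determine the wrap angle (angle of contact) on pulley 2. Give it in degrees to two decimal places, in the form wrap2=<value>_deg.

open belt: β = asin((r2−r1)/C) = asin(-10/75) = -7.6623°
wrap1 = π − 2β = 195.3245°
wrap2 = π + 2β = 164.6755°

wrap2=164.68_deg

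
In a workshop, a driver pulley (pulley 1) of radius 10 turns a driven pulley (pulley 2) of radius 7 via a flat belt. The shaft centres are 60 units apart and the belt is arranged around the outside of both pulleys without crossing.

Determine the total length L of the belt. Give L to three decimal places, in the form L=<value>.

L=173.557

open belt: β = asin((r2−r1)/C) = asin(-3/60) = -2.8660°
wrap1 = π − 2β = 185.7320°
wrap2 = π + 2β = 174.2680°
tangent length = C·cosβ = 59.9250
L = r1·wrap1 + r2·wrap2 + 2·C·cosβ = 10·3.2416 + 7·3.0416 + 2·59.9250 = 173.5571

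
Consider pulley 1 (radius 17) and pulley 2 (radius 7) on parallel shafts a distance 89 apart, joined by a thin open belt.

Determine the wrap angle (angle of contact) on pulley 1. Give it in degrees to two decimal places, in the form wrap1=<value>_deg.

open belt: β = asin((r2−r1)/C) = asin(-10/89) = -6.4514°
wrap1 = π − 2β = 192.9027°
wrap2 = π + 2β = 167.0973°

wrap1=192.90_deg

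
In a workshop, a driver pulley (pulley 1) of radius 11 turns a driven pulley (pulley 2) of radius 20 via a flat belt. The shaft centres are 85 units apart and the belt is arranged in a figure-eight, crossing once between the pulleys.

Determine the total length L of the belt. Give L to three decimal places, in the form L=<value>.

crossed belt: β = asin((r1+r2)/C) = asin(31/85) = 21.3895°
wrap1 = wrap2 = π + 2β = 222.7790°
tangent length = C·cosβ = 79.1454
L = (r1+r2)·wrap + 2·C·cosβ = 31·3.8882 + 2·79.1454 = 278.8259

L=278.826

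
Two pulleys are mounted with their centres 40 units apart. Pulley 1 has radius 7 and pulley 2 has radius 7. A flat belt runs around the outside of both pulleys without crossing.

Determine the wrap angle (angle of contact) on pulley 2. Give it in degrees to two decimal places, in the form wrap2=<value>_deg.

wrap2=180.00_deg

open belt: β = asin((r2−r1)/C) = asin(0/40) = 0.0000°
wrap1 = π − 2β = 180.0000°
wrap2 = π + 2β = 180.0000°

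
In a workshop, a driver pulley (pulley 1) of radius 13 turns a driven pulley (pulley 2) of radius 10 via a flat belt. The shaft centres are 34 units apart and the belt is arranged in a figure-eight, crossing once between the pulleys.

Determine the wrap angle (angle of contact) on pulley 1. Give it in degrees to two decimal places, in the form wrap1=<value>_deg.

wrap1=265.14_deg

crossed belt: β = asin((r1+r2)/C) = asin(23/34) = 42.5685°
wrap1 = wrap2 = π + 2β = 265.1369°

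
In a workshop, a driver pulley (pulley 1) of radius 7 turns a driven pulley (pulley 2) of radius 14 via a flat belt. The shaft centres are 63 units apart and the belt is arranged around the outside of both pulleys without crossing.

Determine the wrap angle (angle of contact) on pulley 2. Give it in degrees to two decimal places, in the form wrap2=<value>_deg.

wrap2=192.76_deg

open belt: β = asin((r2−r1)/C) = asin(7/63) = 6.3794°
wrap1 = π − 2β = 167.2413°
wrap2 = π + 2β = 192.7587°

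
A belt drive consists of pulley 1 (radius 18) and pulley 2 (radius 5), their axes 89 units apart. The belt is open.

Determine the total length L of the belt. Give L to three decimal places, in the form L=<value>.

L=252.159

open belt: β = asin((r2−r1)/C) = asin(-13/89) = -8.3991°
wrap1 = π − 2β = 196.7982°
wrap2 = π + 2β = 163.2018°
tangent length = C·cosβ = 88.0454
L = r1·wrap1 + r2·wrap2 + 2·C·cosβ = 18·3.4348 + 5·2.8484 + 2·88.0454 = 252.1589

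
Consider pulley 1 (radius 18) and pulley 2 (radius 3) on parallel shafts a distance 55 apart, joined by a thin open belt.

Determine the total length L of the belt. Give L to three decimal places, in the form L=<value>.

L=180.090

open belt: β = asin((r2−r1)/C) = asin(-15/55) = -15.8266°
wrap1 = π − 2β = 211.6532°
wrap2 = π + 2β = 148.3468°
tangent length = C·cosβ = 52.9150
L = r1·wrap1 + r2·wrap2 + 2·C·cosβ = 18·3.6940 + 3·2.5891 + 2·52.9150 = 180.0903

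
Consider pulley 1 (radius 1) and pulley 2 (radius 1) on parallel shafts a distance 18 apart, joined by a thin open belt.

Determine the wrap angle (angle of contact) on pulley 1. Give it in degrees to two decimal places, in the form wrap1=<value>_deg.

open belt: β = asin((r2−r1)/C) = asin(0/18) = 0.0000°
wrap1 = π − 2β = 180.0000°
wrap2 = π + 2β = 180.0000°

wrap1=180.00_deg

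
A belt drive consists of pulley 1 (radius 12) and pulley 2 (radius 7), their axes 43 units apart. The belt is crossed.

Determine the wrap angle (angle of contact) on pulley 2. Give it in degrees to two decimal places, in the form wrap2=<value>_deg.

wrap2=232.45_deg

crossed belt: β = asin((r1+r2)/C) = asin(19/43) = 26.2226°
wrap1 = wrap2 = π + 2β = 232.4453°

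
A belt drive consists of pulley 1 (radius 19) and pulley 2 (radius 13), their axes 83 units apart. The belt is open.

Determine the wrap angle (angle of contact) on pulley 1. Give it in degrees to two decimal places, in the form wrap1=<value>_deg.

wrap1=188.29_deg

open belt: β = asin((r2−r1)/C) = asin(-6/83) = -4.1455°
wrap1 = π − 2β = 188.2910°
wrap2 = π + 2β = 171.7090°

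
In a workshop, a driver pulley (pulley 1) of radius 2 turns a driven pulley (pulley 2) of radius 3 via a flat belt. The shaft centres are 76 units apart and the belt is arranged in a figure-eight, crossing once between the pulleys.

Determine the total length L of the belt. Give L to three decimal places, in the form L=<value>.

L=168.037

crossed belt: β = asin((r1+r2)/C) = asin(5/76) = 3.7722°
wrap1 = wrap2 = π + 2β = 187.5444°
tangent length = C·cosβ = 75.8353
L = (r1+r2)·wrap + 2·C·cosβ = 5·3.2733 + 2·75.8353 = 168.0370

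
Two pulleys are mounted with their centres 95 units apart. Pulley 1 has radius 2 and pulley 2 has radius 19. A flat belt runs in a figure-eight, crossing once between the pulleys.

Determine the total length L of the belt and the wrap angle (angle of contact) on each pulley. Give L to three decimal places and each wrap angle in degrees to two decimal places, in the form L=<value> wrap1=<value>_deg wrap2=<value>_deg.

crossed belt: β = asin((r1+r2)/C) = asin(21/95) = 12.7709°
wrap1 = wrap2 = π + 2β = 205.5417°
tangent length = C·cosβ = 92.6499
L = (r1+r2)·wrap + 2·C·cosβ = 21·3.5874 + 2·92.6499 = 260.6347

L=260.635 wrap1=205.54_deg wrap2=205.54_deg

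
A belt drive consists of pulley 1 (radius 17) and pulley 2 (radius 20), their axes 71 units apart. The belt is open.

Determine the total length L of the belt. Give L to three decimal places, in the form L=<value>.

open belt: β = asin((r2−r1)/C) = asin(3/71) = 2.4217°
wrap1 = π − 2β = 175.1567°
wrap2 = π + 2β = 184.8433°
tangent length = C·cosβ = 70.9366
L = r1·wrap1 + r2·wrap2 + 2·C·cosβ = 17·3.0571 + 20·3.2261 + 2·70.9366 = 258.3657

L=258.366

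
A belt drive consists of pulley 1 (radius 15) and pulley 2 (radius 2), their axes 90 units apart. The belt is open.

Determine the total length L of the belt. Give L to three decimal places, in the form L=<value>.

L=235.288

open belt: β = asin((r2−r1)/C) = asin(-13/90) = -8.3051°
wrap1 = π − 2β = 196.6102°
wrap2 = π + 2β = 163.3898°
tangent length = C·cosβ = 89.0562
L = r1·wrap1 + r2·wrap2 + 2·C·cosβ = 15·3.4315 + 2·2.8517 + 2·89.0562 = 235.2881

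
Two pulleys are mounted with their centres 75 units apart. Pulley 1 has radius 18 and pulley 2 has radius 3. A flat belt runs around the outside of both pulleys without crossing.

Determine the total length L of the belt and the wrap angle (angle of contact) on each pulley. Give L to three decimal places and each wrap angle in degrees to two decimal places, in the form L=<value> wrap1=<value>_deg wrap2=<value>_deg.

open belt: β = asin((r2−r1)/C) = asin(-15/75) = -11.5370°
wrap1 = π − 2β = 203.0739°
wrap2 = π + 2β = 156.9261°
tangent length = C·cosβ = 73.4847
L = r1·wrap1 + r2·wrap2 + 2·C·cosβ = 18·3.5443 + 3·2.7389 + 2·73.4847 = 218.9836

L=218.984 wrap1=203.07_deg wrap2=156.93_deg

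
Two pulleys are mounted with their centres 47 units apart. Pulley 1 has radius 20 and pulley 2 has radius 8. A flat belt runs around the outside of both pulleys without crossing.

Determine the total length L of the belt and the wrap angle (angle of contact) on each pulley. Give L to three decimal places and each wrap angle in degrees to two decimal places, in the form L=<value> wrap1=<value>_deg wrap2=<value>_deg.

L=185.045 wrap1=209.58_deg wrap2=150.42_deg

open belt: β = asin((r2−r1)/C) = asin(-12/47) = -14.7925°
wrap1 = π − 2β = 209.5850°
wrap2 = π + 2β = 150.4150°
tangent length = C·cosβ = 45.4423
L = r1·wrap1 + r2·wrap2 + 2·C·cosβ = 20·3.6579 + 8·2.6252 + 2·45.4423 = 185.0454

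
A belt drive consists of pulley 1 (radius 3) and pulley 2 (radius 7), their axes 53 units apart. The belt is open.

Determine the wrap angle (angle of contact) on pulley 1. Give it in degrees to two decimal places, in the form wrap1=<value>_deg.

open belt: β = asin((r2−r1)/C) = asin(4/53) = 4.3283°
wrap1 = π − 2β = 171.3433°
wrap2 = π + 2β = 188.6567°

wrap1=171.34_deg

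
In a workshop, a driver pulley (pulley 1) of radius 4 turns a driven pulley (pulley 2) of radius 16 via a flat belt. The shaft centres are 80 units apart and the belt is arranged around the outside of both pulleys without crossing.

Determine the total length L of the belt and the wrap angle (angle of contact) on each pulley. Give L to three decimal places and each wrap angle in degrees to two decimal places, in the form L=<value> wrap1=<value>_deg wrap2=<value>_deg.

open belt: β = asin((r2−r1)/C) = asin(12/80) = 8.6269°
wrap1 = π − 2β = 162.7461°
wrap2 = π + 2β = 197.2539°
tangent length = C·cosβ = 79.0949
L = r1·wrap1 + r2·wrap2 + 2·C·cosβ = 4·2.8405 + 16·3.4427 + 2·79.0949 = 224.6353

L=224.635 wrap1=162.75_deg wrap2=197.25_deg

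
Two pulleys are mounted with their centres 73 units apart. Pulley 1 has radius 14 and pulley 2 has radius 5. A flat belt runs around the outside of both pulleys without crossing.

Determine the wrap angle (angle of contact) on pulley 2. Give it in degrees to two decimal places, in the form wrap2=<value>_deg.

wrap2=165.84_deg

open belt: β = asin((r2−r1)/C) = asin(-9/73) = -7.0819°
wrap1 = π − 2β = 194.1638°
wrap2 = π + 2β = 165.8362°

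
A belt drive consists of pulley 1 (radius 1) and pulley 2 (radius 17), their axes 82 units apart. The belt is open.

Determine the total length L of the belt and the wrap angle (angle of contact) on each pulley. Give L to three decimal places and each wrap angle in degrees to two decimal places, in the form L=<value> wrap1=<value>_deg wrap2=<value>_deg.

L=223.681 wrap1=157.50_deg wrap2=202.50_deg

open belt: β = asin((r2−r1)/C) = asin(16/82) = 11.2518°
wrap1 = π − 2β = 157.4963°
wrap2 = π + 2β = 202.5037°
tangent length = C·cosβ = 80.4239
L = r1·wrap1 + r2·wrap2 + 2·C·cosβ = 1·2.7488 + 17·3.5344 + 2·80.4239 = 223.6806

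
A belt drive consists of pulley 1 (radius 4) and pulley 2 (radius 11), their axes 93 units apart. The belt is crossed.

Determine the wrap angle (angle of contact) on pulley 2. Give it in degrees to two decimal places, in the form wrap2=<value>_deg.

crossed belt: β = asin((r1+r2)/C) = asin(15/93) = 9.2818°
wrap1 = wrap2 = π + 2β = 198.5636°

wrap2=198.56_deg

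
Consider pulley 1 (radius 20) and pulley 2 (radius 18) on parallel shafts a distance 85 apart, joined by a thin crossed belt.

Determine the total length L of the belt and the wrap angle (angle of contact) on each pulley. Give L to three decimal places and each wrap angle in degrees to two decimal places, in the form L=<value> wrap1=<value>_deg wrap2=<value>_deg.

L=306.670 wrap1=233.11_deg wrap2=233.11_deg

crossed belt: β = asin((r1+r2)/C) = asin(38/85) = 26.5551°
wrap1 = wrap2 = π + 2β = 233.1103°
tangent length = C·cosβ = 76.0329
L = (r1+r2)·wrap + 2·C·cosβ = 38·4.0685 + 2·76.0329 = 306.6704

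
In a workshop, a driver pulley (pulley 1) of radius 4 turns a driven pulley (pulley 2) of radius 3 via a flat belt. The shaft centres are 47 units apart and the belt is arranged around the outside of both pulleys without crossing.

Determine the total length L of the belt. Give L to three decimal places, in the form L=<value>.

open belt: β = asin((r2−r1)/C) = asin(-1/47) = -1.2192°
wrap1 = π − 2β = 182.4383°
wrap2 = π + 2β = 177.5617°
tangent length = C·cosβ = 46.9894
L = r1·wrap1 + r2·wrap2 + 2·C·cosβ = 4·3.1841 + 3·3.0990 + 2·46.9894 = 116.0124

L=116.012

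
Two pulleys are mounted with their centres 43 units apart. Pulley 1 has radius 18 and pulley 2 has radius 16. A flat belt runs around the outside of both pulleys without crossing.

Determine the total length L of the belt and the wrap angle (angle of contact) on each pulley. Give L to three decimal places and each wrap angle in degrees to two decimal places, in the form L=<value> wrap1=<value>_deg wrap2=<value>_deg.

open belt: β = asin((r2−r1)/C) = asin(-2/43) = -2.6659°
wrap1 = π − 2β = 185.3318°
wrap2 = π + 2β = 174.6682°
tangent length = C·cosβ = 42.9535
L = r1·wrap1 + r2·wrap2 + 2·C·cosβ = 18·3.2346 + 16·3.0485 + 2·42.9535 = 192.9072

L=192.907 wrap1=185.33_deg wrap2=174.67_deg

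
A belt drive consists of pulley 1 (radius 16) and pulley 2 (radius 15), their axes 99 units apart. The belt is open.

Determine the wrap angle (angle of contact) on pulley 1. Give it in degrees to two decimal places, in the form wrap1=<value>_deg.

open belt: β = asin((r2−r1)/C) = asin(-1/99) = -0.5788°
wrap1 = π − 2β = 181.1575°
wrap2 = π + 2β = 178.8425°

wrap1=181.16_deg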